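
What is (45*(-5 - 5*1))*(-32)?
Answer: 14400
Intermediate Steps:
(45*(-5 - 5*1))*(-32) = (45*(-5 - 5))*(-32) = (45*(-10))*(-32) = -450*(-32) = 14400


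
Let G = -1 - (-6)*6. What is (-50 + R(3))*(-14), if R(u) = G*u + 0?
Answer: -770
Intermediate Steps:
G = 35 (G = -1 - 2*(-18) = -1 + 36 = 35)
R(u) = 35*u (R(u) = 35*u + 0 = 35*u)
(-50 + R(3))*(-14) = (-50 + 35*3)*(-14) = (-50 + 105)*(-14) = 55*(-14) = -770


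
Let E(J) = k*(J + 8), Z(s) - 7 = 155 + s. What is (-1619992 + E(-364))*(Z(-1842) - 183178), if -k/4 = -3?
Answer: 300258194512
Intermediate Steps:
k = 12 (k = -4*(-3) = 12)
Z(s) = 162 + s (Z(s) = 7 + (155 + s) = 162 + s)
E(J) = 96 + 12*J (E(J) = 12*(J + 8) = 12*(8 + J) = 96 + 12*J)
(-1619992 + E(-364))*(Z(-1842) - 183178) = (-1619992 + (96 + 12*(-364)))*((162 - 1842) - 183178) = (-1619992 + (96 - 4368))*(-1680 - 183178) = (-1619992 - 4272)*(-184858) = -1624264*(-184858) = 300258194512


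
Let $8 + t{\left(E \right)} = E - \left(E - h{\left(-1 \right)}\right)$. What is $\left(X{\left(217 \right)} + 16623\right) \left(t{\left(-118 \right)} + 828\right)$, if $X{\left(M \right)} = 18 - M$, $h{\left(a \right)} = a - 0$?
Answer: $13451256$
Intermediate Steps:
$h{\left(a \right)} = a$ ($h{\left(a \right)} = a + 0 = a$)
$t{\left(E \right)} = -9$ ($t{\left(E \right)} = -8 + \left(E - \left(E - -1\right)\right) = -8 + \left(E - \left(E + 1\right)\right) = -8 + \left(E - \left(1 + E\right)\right) = -8 - 1 = -9$)
$\left(X{\left(217 \right)} + 16623\right) \left(t{\left(-118 \right)} + 828\right) = \left(\left(18 - 217\right) + 16623\right) \left(-9 + 828\right) = \left(\left(18 - 217\right) + 16623\right) 819 = \left(-199 + 16623\right) 819 = 16424 \cdot 819 = 13451256$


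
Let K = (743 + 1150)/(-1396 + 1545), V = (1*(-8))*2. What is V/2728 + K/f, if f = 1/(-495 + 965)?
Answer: 303390812/50809 ≈ 5971.2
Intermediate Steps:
V = -16 (V = -8*2 = -16)
K = 1893/149 ≈ 12.705
f = 1/470 ≈ 0.0021277
V/2728 + K/f = -16/2728 + 1893/(149*(1/470)) = -16*1/2728 + (1893/149)*470 = -2/341 + 889710/149 = 303390812/50809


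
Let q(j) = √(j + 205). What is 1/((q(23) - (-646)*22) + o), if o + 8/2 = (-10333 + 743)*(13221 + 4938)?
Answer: -29021767/5053577758813696 - √57/15160733276441088 ≈ -5.7428e-9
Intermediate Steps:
q(j) = √(205 + j)
o = -174144814 (o = -4 + (-10333 + 743)*(13221 + 4938) = -4 - 9590*18159 = -4 - 174144810 = -174144814)
1/((q(23) - (-646)*22) + o) = 1/((√(205 + 23) - (-646)*22) - 174144814) = 1/((√228 - 1*(-14212)) - 174144814) = 1/((2*√57 + 14212) - 174144814) = 1/((14212 + 2*√57) - 174144814) = 1/(-174130602 + 2*√57)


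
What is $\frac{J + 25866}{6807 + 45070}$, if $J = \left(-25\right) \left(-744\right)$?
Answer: $\frac{6}{7} \approx 0.85714$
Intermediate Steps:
$J = 18600$
$\frac{J + 25866}{6807 + 45070} = \frac{18600 + 25866}{6807 + 45070} = \frac{44466}{51877} = 44466 \cdot \frac{1}{51877} = \frac{6}{7}$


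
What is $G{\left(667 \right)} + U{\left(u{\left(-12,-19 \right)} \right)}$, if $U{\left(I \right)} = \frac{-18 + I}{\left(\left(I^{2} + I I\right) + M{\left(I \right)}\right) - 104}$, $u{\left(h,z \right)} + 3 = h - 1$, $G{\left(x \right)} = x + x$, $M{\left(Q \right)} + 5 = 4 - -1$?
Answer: $\frac{16007}{12} \approx 1333.9$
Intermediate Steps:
$M{\left(Q \right)} = 0$ ($M{\left(Q \right)} = -5 + \left(4 - -1\right) = -5 + \left(4 + 1\right) = -5 + 5 = 0$)
$G{\left(x \right)} = 2 x$
$u{\left(h,z \right)} = -4 + h$ ($u{\left(h,z \right)} = -3 + \left(h - 1\right) = -3 + \left(-1 + h\right) = -4 + h$)
$U{\left(I \right)} = \frac{-18 + I}{-104 + 2 I^{2}}$ ($U{\left(I \right)} = \frac{-18 + I}{\left(\left(I^{2} + I I\right) + 0\right) - 104} = \frac{-18 + I}{\left(\left(I^{2} + I^{2}\right) + 0\right) - 104} = \frac{-18 + I}{\left(2 I^{2} + 0\right) - 104} = \frac{-18 + I}{2 I^{2} - 104} = \frac{-18 + I}{-104 + 2 I^{2}}$)
$G{\left(667 \right)} + U{\left(u{\left(-12,-19 \right)} \right)} = 2 \cdot 667 + \frac{-18 - 16}{2 \left(-52 + \left(-4 - 12\right)^{2}\right)} = 1334 + \frac{-18 - 16}{2 \left(-52 + \left(-16\right)^{2}\right)} = 1334 + \frac{1}{2} \frac{1}{-52 + 256} \left(-34\right) = 1334 + \frac{1}{2} \cdot \frac{1}{204} \left(-34\right) = 1334 - \frac{1}{12} = \frac{16007}{12}$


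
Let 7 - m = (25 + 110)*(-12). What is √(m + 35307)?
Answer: √36934 ≈ 192.18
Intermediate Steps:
m = 1627 (m = 7 - (25 + 110)*(-12) = 7 - 135*(-12) = 7 - 1*(-1620) = 7 + 1620 = 1627)
√(m + 35307) = √(1627 + 35307) = √36934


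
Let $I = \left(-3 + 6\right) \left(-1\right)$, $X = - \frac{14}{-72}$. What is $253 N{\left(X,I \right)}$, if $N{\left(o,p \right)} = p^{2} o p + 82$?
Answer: $\frac{77671}{4} \approx 19418.0$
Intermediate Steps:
$X = \frac{7}{36}$ ($X = \left(-14\right) \left(- \frac{1}{72}\right) = \frac{7}{36} \approx 0.19444$)
$I = -3$ ($I = 3 \left(-1\right) = -3$)
$N{\left(o,p \right)} = 82 + o p^{3}$ ($N{\left(o,p \right)} = o p^{2} p + 82 = o p^{3} + 82 = 82 + o p^{3}$)
$253 N{\left(X,I \right)} = 253 \left(82 + \frac{7 \left(-3\right)^{3}}{36}\right) = 253 \left(82 + \frac{7}{36} \left(-27\right)\right) = 253 \left(82 - \frac{21}{4}\right) = 253 \cdot \frac{307}{4} = \frac{77671}{4}$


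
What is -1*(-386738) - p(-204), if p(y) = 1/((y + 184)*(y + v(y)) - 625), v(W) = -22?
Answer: 1506344509/3895 ≈ 3.8674e+5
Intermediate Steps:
p(y) = 1/(-625 + (-22 + y)*(184 + y)) (p(y) = 1/((y + 184)*(y - 22) - 625) = 1/((184 + y)*(-22 + y) - 625) = 1/((-22 + y)*(184 + y) - 625) = 1/(-625 + (-22 + y)*(184 + y)))
-1*(-386738) - p(-204) = -1*(-386738) - 1/(-4673 + (-204)² + 162*(-204)) = 386738 - 1/(-4673 + 41616 - 33048) = 386738 - 1/3895 = 1506344509/3895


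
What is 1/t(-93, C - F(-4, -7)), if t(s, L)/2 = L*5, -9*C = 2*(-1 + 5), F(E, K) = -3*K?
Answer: -9/1970 ≈ -0.0045685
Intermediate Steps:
C = -8/9 (C = -2*(-1 + 5)/9 = -2*4/9 = -1/9*8 = -8/9 ≈ -0.88889)
t(s, L) = 10*L (t(s, L) = 2*(L*5) = 2*(5*L) = 10*L)
1/t(-93, C - F(-4, -7)) = 1/(10*(-8/9 - (-3)*(-7))) = 1/(10*(-8/9 - 1*21)) = 1/(10*(-8/9 - 21)) = 1/(10*(-197/9)) = 1/(-1970/9) = -9/1970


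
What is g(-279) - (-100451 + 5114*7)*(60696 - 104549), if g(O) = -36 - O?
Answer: -2835227766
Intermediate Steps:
g(-279) - (-100451 + 5114*7)*(60696 - 104549) = (-36 - 1*(-279)) - (-100451 + 5114*7)*(60696 - 104549) = (-36 + 279) - (-100451 + 35798)*(-43853) = 243 - (-64653)*(-43853) = 243 - 1*2835228009 = 243 - 2835228009 = -2835227766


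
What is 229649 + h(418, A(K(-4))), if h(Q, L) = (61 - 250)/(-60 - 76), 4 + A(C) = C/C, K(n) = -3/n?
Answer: 31232453/136 ≈ 2.2965e+5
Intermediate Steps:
A(C) = -3 (A(C) = -4 + C/C = -4 + 1 = -3)
h(Q, L) = 189/136 (h(Q, L) = -189/(-136) = -189*(-1/136) = 189/136)
229649 + h(418, A(K(-4))) = 229649 + 189/136 = 31232453/136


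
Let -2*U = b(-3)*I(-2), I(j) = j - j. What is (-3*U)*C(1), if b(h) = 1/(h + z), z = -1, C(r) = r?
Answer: 0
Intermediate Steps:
I(j) = 0
b(h) = 1/(-1 + h) (b(h) = 1/(h - 1) = 1/(-1 + h))
U = 0 (U = -0/(2*(-1 - 3)) = -0/(2*(-4)) = -(-1)*0/8 = -½*0 = 0)
(-3*U)*C(1) = -3*0*1 = 0*1 = 0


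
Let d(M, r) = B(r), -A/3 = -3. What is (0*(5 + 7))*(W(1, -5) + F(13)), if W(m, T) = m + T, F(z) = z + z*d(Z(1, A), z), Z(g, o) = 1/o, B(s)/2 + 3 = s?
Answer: 0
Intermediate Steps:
A = 9 (A = -3*(-3) = 9)
B(s) = -6 + 2*s
d(M, r) = -6 + 2*r
F(z) = z + z*(-6 + 2*z)
W(m, T) = T + m
(0*(5 + 7))*(W(1, -5) + F(13)) = (0*(5 + 7))*((-5 + 1) + 13*(-5 + 2*13)) = (0*12)*(-4 + 13*(-5 + 26)) = 0*(-4 + 13*21) = 0*(-4 + 273) = 0*269 = 0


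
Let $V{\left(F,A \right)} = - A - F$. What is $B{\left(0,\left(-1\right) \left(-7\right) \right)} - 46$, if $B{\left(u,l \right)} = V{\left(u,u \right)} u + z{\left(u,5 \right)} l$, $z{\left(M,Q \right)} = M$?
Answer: $-46$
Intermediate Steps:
$B{\left(u,l \right)} = - 2 u^{2} + l u$ ($B{\left(u,l \right)} = \left(- u - u\right) u + u l = - 2 u u + l u = - 2 u^{2} + l u$)
$B{\left(0,\left(-1\right) \left(-7\right) \right)} - 46 = 0 \left(\left(-1\right) \left(-7\right) - 0\right) - 46 = 0 \left(7 + 0\right) - 46 = 0 \cdot 7 - 46 = 0 - 46 = -46$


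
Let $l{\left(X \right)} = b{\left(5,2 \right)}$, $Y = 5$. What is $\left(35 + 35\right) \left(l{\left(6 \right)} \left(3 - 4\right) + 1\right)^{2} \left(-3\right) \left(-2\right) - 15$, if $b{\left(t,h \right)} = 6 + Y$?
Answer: $41985$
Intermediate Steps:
$b{\left(t,h \right)} = 11$ ($b{\left(t,h \right)} = 6 + 5 = 11$)
$l{\left(X \right)} = 11$
$\left(35 + 35\right) \left(l{\left(6 \right)} \left(3 - 4\right) + 1\right)^{2} \left(-3\right) \left(-2\right) - 15 = \left(35 + 35\right) \left(11 \left(3 - 4\right) + 1\right)^{2} \left(-3\right) \left(-2\right) - 15 = 70 \left(11 \left(-1\right) + 1\right)^{2} \left(-3\right) \left(-2\right) - 15 = 70 \left(-11 + 1\right)^{2} \left(-3\right) \left(-2\right) - 15 = 70 \left(-10\right)^{2} \left(-3\right) \left(-2\right) - 15 = 70 \cdot 100 \left(-3\right) \left(-2\right) - 15 = 70 \left(\left(-300\right) \left(-2\right)\right) - 15 = 70 \cdot 600 - 15 = 42000 - 15 = 41985$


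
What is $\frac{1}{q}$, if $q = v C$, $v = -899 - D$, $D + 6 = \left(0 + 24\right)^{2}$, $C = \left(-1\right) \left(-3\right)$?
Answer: $- \frac{1}{4407} \approx -0.00022691$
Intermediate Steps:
$C = 3$
$D = 570$ ($D = -6 + \left(0 + 24\right)^{2} = -6 + 24^{2} = -6 + 576 = 570$)
$v = -1469$ ($v = -899 - 570 = -1469$)
$q = -4407$ ($q = \left(-1469\right) 3 = -4407$)
$\frac{1}{q} = \frac{1}{-4407} = - \frac{1}{4407}$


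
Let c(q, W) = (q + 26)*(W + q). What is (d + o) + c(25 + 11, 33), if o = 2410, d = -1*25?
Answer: 6663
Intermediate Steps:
d = -25
c(q, W) = (26 + q)*(W + q)
(d + o) + c(25 + 11, 33) = (-25 + 2410) + ((25 + 11)² + 26*33 + 26*(25 + 11) + 33*(25 + 11)) = 2385 + (36² + 858 + 26*36 + 33*36) = 2385 + (1296 + 858 + 936 + 1188) = 2385 + 4278 = 6663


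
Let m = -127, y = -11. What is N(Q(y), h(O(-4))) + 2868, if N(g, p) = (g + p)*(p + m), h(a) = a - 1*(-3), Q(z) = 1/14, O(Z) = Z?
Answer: 20908/7 ≈ 2986.9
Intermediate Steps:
Q(z) = 1/14
h(a) = 3 + a (h(a) = a + 3 = 3 + a)
N(g, p) = (-127 + p)*(g + p) (N(g, p) = (g + p)*(p - 127) = (g + p)*(-127 + p) = (-127 + p)*(g + p))
N(Q(y), h(O(-4))) + 2868 = ((3 - 4)**2 - 127*1/14 - 127*(3 - 4) + (3 - 4)/14) + 2868 = ((-1)**2 - 127/14 - 127*(-1) + (1/14)*(-1)) + 2868 = (1 - 127/14 + 127 - 1/14) + 2868 = 832/7 + 2868 = 20908/7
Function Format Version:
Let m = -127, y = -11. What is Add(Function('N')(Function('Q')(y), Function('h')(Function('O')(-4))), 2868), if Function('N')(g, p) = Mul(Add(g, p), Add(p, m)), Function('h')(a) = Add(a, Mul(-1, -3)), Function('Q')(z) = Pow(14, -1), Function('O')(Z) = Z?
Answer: Rational(20908, 7) ≈ 2986.9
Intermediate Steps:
Function('Q')(z) = Rational(1, 14)
Function('h')(a) = Add(3, a) (Function('h')(a) = Add(a, 3) = Add(3, a))
Function('N')(g, p) = Mul(Add(-127, p), Add(g, p)) (Function('N')(g, p) = Mul(Add(g, p), Add(p, -127)) = Mul(Add(g, p), Add(-127, p)) = Mul(Add(-127, p), Add(g, p)))
Add(Function('N')(Function('Q')(y), Function('h')(Function('O')(-4))), 2868) = Add(Add(Pow(Add(3, -4), 2), Mul(-127, Rational(1, 14)), Mul(-127, Add(3, -4)), Mul(Rational(1, 14), Add(3, -4))), 2868) = Add(Add(Pow(-1, 2), Rational(-127, 14), Mul(-127, -1), Mul(Rational(1, 14), -1)), 2868) = Add(Add(1, Rational(-127, 14), 127, Rational(-1, 14)), 2868) = Add(Rational(832, 7), 2868) = Rational(20908, 7)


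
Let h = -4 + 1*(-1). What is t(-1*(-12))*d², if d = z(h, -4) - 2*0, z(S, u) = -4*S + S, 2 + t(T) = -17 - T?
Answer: -6975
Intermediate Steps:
h = -5 (h = -4 - 1 = -5)
t(T) = -19 - T (t(T) = -2 + (-17 - T) = -19 - T)
z(S, u) = -3*S
d = 15 (d = -3*(-5) - 2*0 = 15 + 0 = 15)
t(-1*(-12))*d² = (-19 - (-1)*(-12))*15² = (-19 - 1*12)*225 = (-19 - 12)*225 = -31*225 = -6975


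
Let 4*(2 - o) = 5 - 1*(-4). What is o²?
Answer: 1/16 ≈ 0.062500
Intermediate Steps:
o = -¼ (o = 2 - (5 - 1*(-4))/4 = 2 - (5 + 4)/4 = 2 - ¼*9 = 2 - 9/4 = -¼ ≈ -0.25000)
o² = (-¼)² = 1/16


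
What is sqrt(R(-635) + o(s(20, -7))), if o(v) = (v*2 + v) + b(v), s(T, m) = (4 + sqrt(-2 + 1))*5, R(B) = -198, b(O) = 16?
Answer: sqrt(-122 + 15*I) ≈ 0.67774 + 11.066*I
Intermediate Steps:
s(T, m) = 20 + 5*I (s(T, m) = (4 + sqrt(-1))*5 = (4 + I)*5 = 20 + 5*I)
o(v) = 16 + 3*v (o(v) = (v*2 + v) + 16 = (2*v + v) + 16 = 3*v + 16 = 16 + 3*v)
sqrt(R(-635) + o(s(20, -7))) = sqrt(-198 + (16 + 3*(20 + 5*I))) = sqrt(-198 + (16 + (60 + 15*I))) = sqrt(-198 + (76 + 15*I)) = sqrt(-122 + 15*I)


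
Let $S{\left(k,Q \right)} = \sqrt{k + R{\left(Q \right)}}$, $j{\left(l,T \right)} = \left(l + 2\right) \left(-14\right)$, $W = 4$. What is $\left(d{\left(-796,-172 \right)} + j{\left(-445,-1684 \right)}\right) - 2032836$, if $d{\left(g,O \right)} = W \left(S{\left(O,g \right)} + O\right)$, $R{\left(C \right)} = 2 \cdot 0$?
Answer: $-2027322 + 8 i \sqrt{43} \approx -2.0273 \cdot 10^{6} + 52.46 i$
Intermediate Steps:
$j{\left(l,T \right)} = -28 - 14 l$ ($j{\left(l,T \right)} = \left(2 + l\right) \left(-14\right) = -28 - 14 l$)
$R{\left(C \right)} = 0$
$S{\left(k,Q \right)} = \sqrt{k}$ ($S{\left(k,Q \right)} = \sqrt{k + 0} = \sqrt{k}$)
$d{\left(g,O \right)} = 4 O + 4 \sqrt{O}$ ($d{\left(g,O \right)} = 4 \left(\sqrt{O} + O\right) = 4 \left(O + \sqrt{O}\right) = 4 O + 4 \sqrt{O}$)
$\left(d{\left(-796,-172 \right)} + j{\left(-445,-1684 \right)}\right) - 2032836 = \left(\left(4 \left(-172\right) + 4 \sqrt{-172}\right) - -6202\right) - 2032836 = \left(\left(-688 + 4 \cdot 2 i \sqrt{43}\right) + \left(-28 + 6230\right)\right) - 2032836 = \left(\left(-688 + 8 i \sqrt{43}\right) + 6202\right) - 2032836 = \left(5514 + 8 i \sqrt{43}\right) - 2032836 = -2027322 + 8 i \sqrt{43}$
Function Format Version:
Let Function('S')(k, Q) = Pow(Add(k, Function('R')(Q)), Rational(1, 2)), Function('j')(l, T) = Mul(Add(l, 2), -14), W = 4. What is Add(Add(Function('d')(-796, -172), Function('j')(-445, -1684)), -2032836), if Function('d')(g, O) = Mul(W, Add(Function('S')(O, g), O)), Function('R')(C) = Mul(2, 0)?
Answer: Add(-2027322, Mul(8, I, Pow(43, Rational(1, 2)))) ≈ Add(-2.0273e+6, Mul(52.460, I))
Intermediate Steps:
Function('j')(l, T) = Add(-28, Mul(-14, l)) (Function('j')(l, T) = Mul(Add(2, l), -14) = Add(-28, Mul(-14, l)))
Function('R')(C) = 0
Function('S')(k, Q) = Pow(k, Rational(1, 2)) (Function('S')(k, Q) = Pow(Add(k, 0), Rational(1, 2)) = Pow(k, Rational(1, 2)))
Function('d')(g, O) = Add(Mul(4, O), Mul(4, Pow(O, Rational(1, 2)))) (Function('d')(g, O) = Mul(4, Add(Pow(O, Rational(1, 2)), O)) = Mul(4, Add(O, Pow(O, Rational(1, 2)))) = Add(Mul(4, O), Mul(4, Pow(O, Rational(1, 2)))))
Add(Add(Function('d')(-796, -172), Function('j')(-445, -1684)), -2032836) = Add(Add(Add(Mul(4, -172), Mul(4, Pow(-172, Rational(1, 2)))), Add(-28, Mul(-14, -445))), -2032836) = Add(Add(Add(-688, Mul(4, Mul(2, I, Pow(43, Rational(1, 2))))), Add(-28, 6230)), -2032836) = Add(Add(Add(-688, Mul(8, I, Pow(43, Rational(1, 2)))), 6202), -2032836) = Add(Add(5514, Mul(8, I, Pow(43, Rational(1, 2)))), -2032836) = Add(-2027322, Mul(8, I, Pow(43, Rational(1, 2))))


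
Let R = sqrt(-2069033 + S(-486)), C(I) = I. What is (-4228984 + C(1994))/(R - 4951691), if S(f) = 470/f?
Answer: 5086171846641870/5958176736329137 + 38042910*I*sqrt(1508325762)/5958176736329137 ≈ 0.85365 + 0.00024797*I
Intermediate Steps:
R = I*sqrt(1508325762)/27 (R = sqrt(-2069033 + 470/(-486)) = sqrt(-2069033 + 470*(-1/486)) = sqrt(-2069033 - 235/243) = sqrt(-502775254/243) = I*sqrt(1508325762)/27 ≈ 1438.4*I)
(-4228984 + C(1994))/(R - 4951691) = (-4228984 + 1994)/(I*sqrt(1508325762)/27 - 4951691) = -4226990/(-4951691 + I*sqrt(1508325762)/27)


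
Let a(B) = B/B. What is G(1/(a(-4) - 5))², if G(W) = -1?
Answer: 1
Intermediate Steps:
a(B) = 1
G(1/(a(-4) - 5))² = (-1)² = 1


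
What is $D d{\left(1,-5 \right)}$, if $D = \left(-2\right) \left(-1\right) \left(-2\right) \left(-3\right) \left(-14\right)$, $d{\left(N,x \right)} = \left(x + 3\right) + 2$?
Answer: $0$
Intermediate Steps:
$d{\left(N,x \right)} = 5 + x$ ($d{\left(N,x \right)} = \left(3 + x\right) + 2 = 5 + x$)
$D = -168$ ($D = 2 \left(-2\right) \left(-3\right) \left(-14\right) = \left(-4\right) \left(-3\right) \left(-14\right) = 12 \left(-14\right) = -168$)
$D d{\left(1,-5 \right)} = - 168 \left(5 - 5\right) = \left(-168\right) 0 = 0$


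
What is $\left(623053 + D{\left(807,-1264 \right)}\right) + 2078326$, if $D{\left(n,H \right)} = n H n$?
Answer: $-820477357$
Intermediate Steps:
$D{\left(n,H \right)} = H n^{2}$ ($D{\left(n,H \right)} = H n n = H n^{2}$)
$\left(623053 + D{\left(807,-1264 \right)}\right) + 2078326 = \left(623053 - 1264 \cdot 807^{2}\right) + 2078326 = \left(623053 - 823178736\right) + 2078326 = -822555683 + 2078326 = -820477357$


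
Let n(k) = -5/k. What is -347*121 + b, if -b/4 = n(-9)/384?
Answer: -36276773/864 ≈ -41987.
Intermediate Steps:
b = -5/864 (b = -4*(-5/(-9))/384 = -4*(-5*(-⅑))/384 = -20/(9*384) = -4*5/3456 = -5/864 ≈ -0.0057870)
-347*121 + b = -347*121 - 5/864 = -41987 - 5/864 = -36276773/864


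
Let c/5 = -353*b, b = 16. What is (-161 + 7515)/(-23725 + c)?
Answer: -7354/51965 ≈ -0.14152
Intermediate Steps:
c = -28240 (c = 5*(-353*16) = 5*(-5648) = -28240)
(-161 + 7515)/(-23725 + c) = (-161 + 7515)/(-23725 - 28240) = 7354/(-51965) = 7354*(-1/51965) = -7354/51965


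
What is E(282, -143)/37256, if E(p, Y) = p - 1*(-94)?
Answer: 47/4657 ≈ 0.010092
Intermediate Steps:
E(p, Y) = 94 + p (E(p, Y) = p + 94 = 94 + p)
E(282, -143)/37256 = (94 + 282)/37256 = 376*(1/37256) = 47/4657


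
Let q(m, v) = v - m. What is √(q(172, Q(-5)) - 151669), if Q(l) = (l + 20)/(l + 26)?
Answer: 729*I*√14/7 ≈ 389.67*I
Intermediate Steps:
Q(l) = (20 + l)/(26 + l)
√(q(172, Q(-5)) - 151669) = √(((20 - 5)/(26 - 5) - 1*172) - 151669) = √((15/21 - 172) - 151669) = √(((1/21)*15 - 172) - 151669) = √((5/7 - 172) - 151669) = √(-1199/7 - 151669) = √(-1062882/7) = 729*I*√14/7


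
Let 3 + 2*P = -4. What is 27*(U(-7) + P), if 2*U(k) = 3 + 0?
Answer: -54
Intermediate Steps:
U(k) = 3/2 (U(k) = (3 + 0)/2 = (½)*3 = 3/2)
P = -7/2 (P = -3/2 + (½)*(-4) = -3/2 - 2 = -7/2 ≈ -3.5000)
27*(U(-7) + P) = 27*(3/2 - 7/2) = 27*(-2) = -54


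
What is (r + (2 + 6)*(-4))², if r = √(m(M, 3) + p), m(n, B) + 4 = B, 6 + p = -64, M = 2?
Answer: (-32 + I*√71)² ≈ 953.0 - 539.27*I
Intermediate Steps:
p = -70 (p = -6 - 64 = -70)
m(n, B) = -4 + B
r = I*√71 (r = √((-4 + 3) - 70) = √(-1 - 70) = √(-71) = I*√71 ≈ 8.4261*I)
(r + (2 + 6)*(-4))² = (I*√71 + (2 + 6)*(-4))² = (I*√71 + 8*(-4))² = (I*√71 - 32)² = (-32 + I*√71)²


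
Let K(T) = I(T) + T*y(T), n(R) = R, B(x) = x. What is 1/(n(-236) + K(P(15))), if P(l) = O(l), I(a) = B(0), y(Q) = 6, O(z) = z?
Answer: -1/146 ≈ -0.0068493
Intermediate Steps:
I(a) = 0
P(l) = l
K(T) = 6*T (K(T) = 0 + T*6 = 0 + 6*T = 6*T)
1/(n(-236) + K(P(15))) = 1/(-236 + 6*15) = 1/(-236 + 90) = 1/(-146) = -1/146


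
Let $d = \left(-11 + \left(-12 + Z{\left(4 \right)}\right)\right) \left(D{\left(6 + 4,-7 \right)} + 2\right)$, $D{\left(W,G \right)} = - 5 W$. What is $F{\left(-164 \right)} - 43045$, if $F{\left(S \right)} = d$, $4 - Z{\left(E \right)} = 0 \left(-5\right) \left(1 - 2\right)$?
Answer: $-42133$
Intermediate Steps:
$Z{\left(E \right)} = 4$ ($Z{\left(E \right)} = 4 - 0 \left(-5\right) \left(1 - 2\right) = 4 - 0 \left(-1\right) = 4 - 0 = 4 + 0 = 4$)
$d = 912$ ($d = \left(-11 + \left(-12 + 4\right)\right) \left(- 5 \left(6 + 4\right) + 2\right) = \left(-11 - 8\right) \left(\left(-5\right) 10 + 2\right) = - 19 \left(-50 + 2\right) = \left(-19\right) \left(-48\right) = 912$)
$F{\left(S \right)} = 912$
$F{\left(-164 \right)} - 43045 = 912 - 43045 = -42133$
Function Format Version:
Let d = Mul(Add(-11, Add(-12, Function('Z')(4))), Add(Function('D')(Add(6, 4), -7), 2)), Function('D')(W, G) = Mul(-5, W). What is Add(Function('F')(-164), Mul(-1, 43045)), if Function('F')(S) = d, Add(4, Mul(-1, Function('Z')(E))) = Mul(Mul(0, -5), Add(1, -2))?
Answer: -42133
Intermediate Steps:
Function('Z')(E) = 4 (Function('Z')(E) = Add(4, Mul(-1, Mul(Mul(0, -5), Add(1, -2)))) = Add(4, Mul(-1, Mul(0, -1))) = Add(4, Mul(-1, 0)) = Add(4, 0) = 4)
d = 912 (d = Mul(Add(-11, Add(-12, 4)), Add(Mul(-5, Add(6, 4)), 2)) = Mul(Add(-11, -8), Add(Mul(-5, 10), 2)) = Mul(-19, Add(-50, 2)) = Mul(-19, -48) = 912)
Function('F')(S) = 912
Add(Function('F')(-164), Mul(-1, 43045)) = Add(912, Mul(-1, 43045)) = Add(912, -43045) = -42133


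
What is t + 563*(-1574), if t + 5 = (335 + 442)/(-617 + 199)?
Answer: -370418583/418 ≈ -8.8617e+5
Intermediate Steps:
t = -2867/418 (t = -5 + (335 + 442)/(-617 + 199) = -5 + 777/(-418) = -5 + 777*(-1/418) = -5 - 777/418 = -2867/418 ≈ -6.8588)
t + 563*(-1574) = -2867/418 + 563*(-1574) = -2867/418 - 886162 = -370418583/418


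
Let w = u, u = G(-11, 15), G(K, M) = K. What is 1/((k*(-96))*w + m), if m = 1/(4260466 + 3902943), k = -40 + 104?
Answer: 8163409/551715833857 ≈ 1.4796e-5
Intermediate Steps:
u = -11
k = 64
w = -11
m = 1/8163409 ≈ 1.2250e-7
1/((k*(-96))*w + m) = 1/((64*(-96))*(-11) + 1/8163409) = 1/(-6144*(-11) + 1/8163409) = 1/(67584 + 1/8163409) = 1/(551715833857/8163409) = 8163409/551715833857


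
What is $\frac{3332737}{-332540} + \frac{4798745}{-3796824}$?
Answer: $- \frac{3562397622397}{315648963240} \approx -11.286$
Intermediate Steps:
$\frac{3332737}{-332540} + \frac{4798745}{-3796824} = 3332737 \left(- \frac{1}{332540}\right) + 4798745 \left(- \frac{1}{3796824}\right) = - \frac{3332737}{332540} - \frac{4798745}{3796824} = - \frac{3562397622397}{315648963240}$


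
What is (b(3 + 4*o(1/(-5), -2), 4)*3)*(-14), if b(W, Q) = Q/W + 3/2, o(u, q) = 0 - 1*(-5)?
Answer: -1617/23 ≈ -70.304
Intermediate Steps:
o(u, q) = 5 (o(u, q) = 0 + 5 = 5)
b(W, Q) = 3/2 + Q/W (b(W, Q) = Q/W + 3*(½) = Q/W + 3/2 = 3/2 + Q/W)
(b(3 + 4*o(1/(-5), -2), 4)*3)*(-14) = ((3/2 + 4/(3 + 4*5))*3)*(-14) = ((3/2 + 4/(3 + 20))*3)*(-14) = ((3/2 + 4/23)*3)*(-14) = ((77/46)*3)*(-14) = (231/46)*(-14) = -1617/23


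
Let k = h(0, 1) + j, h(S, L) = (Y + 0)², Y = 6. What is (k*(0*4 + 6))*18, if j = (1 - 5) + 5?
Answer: 3996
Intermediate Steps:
h(S, L) = 36 (h(S, L) = (6 + 0)² = 6² = 36)
j = 1 (j = -4 + 5 = 1)
k = 37 (k = 36 + 1 = 37)
(k*(0*4 + 6))*18 = (37*(0*4 + 6))*18 = (37*(0 + 6))*18 = (37*6)*18 = 222*18 = 3996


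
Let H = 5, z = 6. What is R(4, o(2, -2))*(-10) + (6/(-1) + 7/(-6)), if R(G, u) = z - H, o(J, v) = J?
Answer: -103/6 ≈ -17.167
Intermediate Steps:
R(G, u) = 1 (R(G, u) = 6 - 1*5 = 6 - 5 = 1)
R(4, o(2, -2))*(-10) + (6/(-1) + 7/(-6)) = 1*(-10) + (6/(-1) + 7/(-6)) = -10 + (6*(-1) + 7*(-⅙)) = -10 + (-6 - 7/6) = -10 - 43/6 = -103/6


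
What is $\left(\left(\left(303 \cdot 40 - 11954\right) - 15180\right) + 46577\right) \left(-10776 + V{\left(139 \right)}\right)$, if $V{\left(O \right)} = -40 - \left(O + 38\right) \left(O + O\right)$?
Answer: $-1894474386$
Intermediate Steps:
$V{\left(O \right)} = -40 - 2 O \left(38 + O\right)$ ($V{\left(O \right)} = -40 - \left(38 + O\right) 2 O = -40 - 2 O \left(38 + O\right)$)
$\left(\left(\left(303 \cdot 40 - 11954\right) - 15180\right) + 46577\right) \left(-10776 + V{\left(139 \right)}\right) = \left(\left(\left(303 \cdot 40 - 11954\right) - 15180\right) + 46577\right) \left(-10776 - \left(10604 + 38642\right)\right) = \left(\left(\left(12120 - 11954\right) - 15180\right) + 46577\right) \left(-10776 - 49246\right) = \left(\left(166 - 15180\right) + 46577\right) \left(-10776 - 49246\right) = \left(-15014 + 46577\right) \left(-10776 - 49246\right) = 31563 \left(-60022\right) = -1894474386$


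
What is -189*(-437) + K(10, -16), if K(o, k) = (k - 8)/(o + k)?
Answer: 82597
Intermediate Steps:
K(o, k) = (-8 + k)/(k + o)
-189*(-437) + K(10, -16) = -189*(-437) + (-8 - 16)/(-16 + 10) = 82593 - 24/(-6) = 82593 - ⅙*(-24) = 82593 + 4 = 82597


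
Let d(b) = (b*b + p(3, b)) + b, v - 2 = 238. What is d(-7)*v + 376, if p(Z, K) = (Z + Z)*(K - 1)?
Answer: -1064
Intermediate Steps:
p(Z, K) = 2*Z*(-1 + K) (p(Z, K) = (2*Z)*(-1 + K) = 2*Z*(-1 + K))
v = 240 (v = 2 + 238 = 240)
d(b) = -6 + b**2 + 7*b (d(b) = (b*b + 2*3*(-1 + b)) + b = (b**2 + (-6 + 6*b)) + b = (-6 + b**2 + 6*b) + b = -6 + b**2 + 7*b)
d(-7)*v + 376 = (-6 + (-7)**2 + 7*(-7))*240 + 376 = (-6 + 49 - 49)*240 + 376 = -6*240 + 376 = -1440 + 376 = -1064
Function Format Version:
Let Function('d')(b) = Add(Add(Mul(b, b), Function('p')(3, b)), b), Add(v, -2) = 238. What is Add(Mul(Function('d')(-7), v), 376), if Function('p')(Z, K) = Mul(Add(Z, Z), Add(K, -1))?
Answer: -1064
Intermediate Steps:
Function('p')(Z, K) = Mul(2, Z, Add(-1, K)) (Function('p')(Z, K) = Mul(Mul(2, Z), Add(-1, K)) = Mul(2, Z, Add(-1, K)))
v = 240 (v = Add(2, 238) = 240)
Function('d')(b) = Add(-6, Pow(b, 2), Mul(7, b)) (Function('d')(b) = Add(Add(Mul(b, b), Mul(2, 3, Add(-1, b))), b) = Add(Add(Pow(b, 2), Add(-6, Mul(6, b))), b) = Add(Add(-6, Pow(b, 2), Mul(6, b)), b) = Add(-6, Pow(b, 2), Mul(7, b)))
Add(Mul(Function('d')(-7), v), 376) = Add(Mul(Add(-6, Pow(-7, 2), Mul(7, -7)), 240), 376) = Add(Mul(Add(-6, 49, -49), 240), 376) = Add(Mul(-6, 240), 376) = Add(-1440, 376) = -1064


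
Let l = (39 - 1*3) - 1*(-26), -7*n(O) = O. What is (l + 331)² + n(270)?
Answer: 1080873/7 ≈ 1.5441e+5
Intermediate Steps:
n(O) = -O/7
l = 62 (l = (39 - 3) + 26 = 36 + 26 = 62)
(l + 331)² + n(270) = (62 + 331)² - ⅐*270 = 393² - 270/7 = 154449 - 270/7 = 1080873/7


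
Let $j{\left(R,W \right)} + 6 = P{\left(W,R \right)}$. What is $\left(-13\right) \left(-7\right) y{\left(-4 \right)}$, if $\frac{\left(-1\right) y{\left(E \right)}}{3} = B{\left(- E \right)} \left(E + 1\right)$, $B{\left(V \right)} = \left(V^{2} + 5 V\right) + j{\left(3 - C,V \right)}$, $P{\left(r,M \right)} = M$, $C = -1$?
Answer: $27846$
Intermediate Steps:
$j{\left(R,W \right)} = -6 + R$
$B{\left(V \right)} = -2 + V^{2} + 5 V$ ($B{\left(V \right)} = \left(V^{2} + 5 V\right) + \left(-6 + \left(3 - -1\right)\right) = \left(V^{2} + 5 V\right) + \left(-6 + \left(3 + 1\right)\right) = \left(V^{2} + 5 V\right) + \left(-6 + 4\right) = \left(V^{2} + 5 V\right) - 2 = -2 + V^{2} + 5 V$)
$y{\left(E \right)} = - 3 \left(1 + E\right) \left(-2 + E^{2} - 5 E\right)$ ($y{\left(E \right)} = - 3 \left(-2 + \left(- E\right)^{2} + 5 \left(- E\right)\right) \left(E + 1\right) = - 3 \left(-2 + E^{2} - 5 E\right) \left(1 + E\right) = - 3 \left(1 + E\right) \left(-2 + E^{2} - 5 E\right)$)
$\left(-13\right) \left(-7\right) y{\left(-4 \right)} = \left(-13\right) \left(-7\right) 3 \left(1 - 4\right) \left(2 - \left(-4\right)^{2} + 5 \left(-4\right)\right) = 91 \cdot 3 \left(-3\right) \left(2 - 16 - 20\right) = 91 \cdot 3 \left(-3\right) \left(-34\right) = 91 \cdot 306 = 27846$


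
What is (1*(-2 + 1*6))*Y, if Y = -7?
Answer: -28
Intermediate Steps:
(1*(-2 + 1*6))*Y = (1*(-2 + 1*6))*(-7) = (1*(-2 + 6))*(-7) = (1*4)*(-7) = 4*(-7) = -28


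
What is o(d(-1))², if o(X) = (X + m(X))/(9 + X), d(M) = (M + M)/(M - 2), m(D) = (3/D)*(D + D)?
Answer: 400/841 ≈ 0.47562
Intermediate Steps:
m(D) = 6 (m(D) = (3/D)*(2*D) = 6)
d(M) = 2*M/(-2 + M) (d(M) = (2*M)/(-2 + M) = 2*M/(-2 + M))
o(X) = (6 + X)/(9 + X) (o(X) = (X + 6)/(9 + X) = (6 + X)/(9 + X))
o(d(-1))² = ((6 + 2*(-1)/(-2 - 1))/(9 + 2*(-1)/(-2 - 1)))² = ((6 + 2*(-1)/(-3))/(9 + 2*(-1)/(-3)))² = ((6 + 2*(-1)*(-⅓))/(9 + 2*(-1)*(-⅓)))² = ((6 + ⅔)/(9 + ⅔))² = ((20/3)/(29/3))² = ((3/29)*(20/3))² = (20/29)² = 400/841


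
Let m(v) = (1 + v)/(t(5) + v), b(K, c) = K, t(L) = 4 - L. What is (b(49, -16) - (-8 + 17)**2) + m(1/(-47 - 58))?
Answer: -1748/53 ≈ -32.981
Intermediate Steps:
m(v) = (1 + v)/(-1 + v) (m(v) = (1 + v)/((4 - 1*5) + v) = (1 + v)/((4 - 5) + v) = (1 + v)/(-1 + v))
(b(49, -16) - (-8 + 17)**2) + m(1/(-47 - 58)) = (49 - (-8 + 17)**2) + (1 + 1/(-47 - 58))/(-1 + 1/(-47 - 58)) = (49 - 1*9**2) + (1 + 1/(-105))/(-1 + 1/(-105)) = (49 - 1*81) + (1 - 1/105)/(-1 - 1/105) = (49 - 81) + (104/105)/(-106/105) = -32 - 105/106*104/105 = -32 - 52/53 = -1748/53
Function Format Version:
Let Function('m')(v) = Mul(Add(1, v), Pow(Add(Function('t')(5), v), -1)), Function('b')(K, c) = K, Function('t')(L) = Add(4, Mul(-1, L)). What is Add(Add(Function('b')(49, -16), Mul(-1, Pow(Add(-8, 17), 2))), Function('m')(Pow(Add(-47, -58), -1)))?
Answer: Rational(-1748, 53) ≈ -32.981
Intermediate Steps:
Function('m')(v) = Mul(Pow(Add(-1, v), -1), Add(1, v)) (Function('m')(v) = Mul(Add(1, v), Pow(Add(Add(4, Mul(-1, 5)), v), -1)) = Mul(Add(1, v), Pow(Add(Add(4, -5), v), -1)) = Mul(Add(1, v), Pow(Add(-1, v), -1)) = Mul(Pow(Add(-1, v), -1), Add(1, v)))
Add(Add(Function('b')(49, -16), Mul(-1, Pow(Add(-8, 17), 2))), Function('m')(Pow(Add(-47, -58), -1))) = Add(Add(49, Mul(-1, Pow(Add(-8, 17), 2))), Mul(Pow(Add(-1, Pow(Add(-47, -58), -1)), -1), Add(1, Pow(Add(-47, -58), -1)))) = Add(Add(49, Mul(-1, Pow(9, 2))), Mul(Pow(Add(-1, Pow(-105, -1)), -1), Add(1, Pow(-105, -1)))) = Add(Add(49, Mul(-1, 81)), Mul(Pow(Add(-1, Rational(-1, 105)), -1), Add(1, Rational(-1, 105)))) = Add(Add(49, -81), Mul(Pow(Rational(-106, 105), -1), Rational(104, 105))) = Add(-32, Mul(Rational(-105, 106), Rational(104, 105))) = Add(-32, Rational(-52, 53)) = Rational(-1748, 53)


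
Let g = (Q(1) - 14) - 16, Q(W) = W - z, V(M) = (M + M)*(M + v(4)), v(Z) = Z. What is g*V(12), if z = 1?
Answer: -11520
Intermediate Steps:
V(M) = 2*M*(4 + M) (V(M) = (M + M)*(M + 4) = (2*M)*(4 + M) = 2*M*(4 + M))
Q(W) = -1 + W (Q(W) = W - 1*1 = W - 1 = -1 + W)
g = -30 (g = ((-1 + 1) - 14) - 16 = (0 - 14) - 16 = -14 - 16 = -30)
g*V(12) = -60*12*(4 + 12) = -60*12*16 = -30*384 = -11520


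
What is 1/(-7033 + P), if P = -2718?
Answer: -1/9751 ≈ -0.00010255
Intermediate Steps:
1/(-7033 + P) = 1/(-7033 - 2718) = 1/(-9751) = -1/9751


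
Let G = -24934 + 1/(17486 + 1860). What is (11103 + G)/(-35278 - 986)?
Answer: 267574525/701563344 ≈ 0.38140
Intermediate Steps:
G = -482373163/19346 (G = -24934 + 1/19346 = -482373163/19346 ≈ -24934.)
(11103 + G)/(-35278 - 986) = (11103 - 482373163/19346)/(-35278 - 986) = -267574525/19346/(-36264) = -267574525/19346*(-1/36264) = 267574525/701563344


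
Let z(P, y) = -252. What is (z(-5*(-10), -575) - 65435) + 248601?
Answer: 182914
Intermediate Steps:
(z(-5*(-10), -575) - 65435) + 248601 = (-252 - 65435) + 248601 = -65687 + 248601 = 182914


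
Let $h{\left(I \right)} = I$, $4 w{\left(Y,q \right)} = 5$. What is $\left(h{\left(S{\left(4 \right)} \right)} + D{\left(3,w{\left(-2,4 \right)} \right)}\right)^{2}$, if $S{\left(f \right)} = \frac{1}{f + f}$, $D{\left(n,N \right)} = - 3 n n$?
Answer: $\frac{46225}{64} \approx 722.27$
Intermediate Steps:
$w{\left(Y,q \right)} = \frac{5}{4}$ ($w{\left(Y,q \right)} = \frac{1}{4} \cdot 5 = \frac{5}{4}$)
$D{\left(n,N \right)} = - 3 n^{2}$
$S{\left(f \right)} = \frac{1}{2 f}$
$\left(h{\left(S{\left(4 \right)} \right)} + D{\left(3,w{\left(-2,4 \right)} \right)}\right)^{2} = \left(\frac{1}{2 \cdot 4} - 3 \cdot 3^{2}\right)^{2} = \left(\frac{1}{2} \cdot \frac{1}{4} - 27\right)^{2} = \left(\frac{1}{8} - 27\right)^{2} = \left(- \frac{215}{8}\right)^{2} = \frac{46225}{64}$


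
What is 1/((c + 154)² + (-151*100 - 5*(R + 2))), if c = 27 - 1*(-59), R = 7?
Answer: 1/42455 ≈ 2.3554e-5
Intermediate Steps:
c = 86 (c = 27 + 59 = 86)
1/((c + 154)² + (-151*100 - 5*(R + 2))) = 1/((86 + 154)² + (-151*100 - 5*(7 + 2))) = 1/(240² + (-15100 - 5*9)) = 1/(57600 + (-15100 - 45)) = 1/(57600 - 15145) = 1/42455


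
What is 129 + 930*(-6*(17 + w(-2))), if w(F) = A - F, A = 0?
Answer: -105891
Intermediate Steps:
w(F) = -F (w(F) = 0 - F = -F)
129 + 930*(-6*(17 + w(-2))) = 129 + 930*(-6*(17 - 1*(-2))) = 129 + 930*(-6*(17 + 2)) = 129 + 930*(-6*19) = 129 + 930*(-114) = 129 - 106020 = -105891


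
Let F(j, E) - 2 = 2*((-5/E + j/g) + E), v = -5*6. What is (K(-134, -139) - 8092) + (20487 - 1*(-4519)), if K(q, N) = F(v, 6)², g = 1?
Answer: 172675/9 ≈ 19186.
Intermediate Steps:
v = -30
F(j, E) = 2 - 10/E + 2*E + 2*j (F(j, E) = 2 + 2*((-5/E + j/1) + E) = 2 + 2*((-5/E + j*1) + E) = 2 + 2*((-5/E + j) + E) = 2 + 2*((j - 5/E) + E) = 2 + 2*(E + j - 5/E) = 2 + (-10/E + 2*E + 2*j) = 2 - 10/E + 2*E + 2*j)
K(q, N) = 20449/9 (K(q, N) = (2*(-5 + 6*(1 + 6 - 30))/6)² = (2*(⅙)*(-5 + 6*(-23)))² = (2*(⅙)*(-5 - 138))² = (2*(⅙)*(-143))² = (-143/3)² = 20449/9)
(K(-134, -139) - 8092) + (20487 - 1*(-4519)) = (20449/9 - 8092) + (20487 - 1*(-4519)) = -52379/9 + (20487 + 4519) = -52379/9 + 25006 = 172675/9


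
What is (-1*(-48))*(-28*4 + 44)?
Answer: -3264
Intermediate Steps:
(-1*(-48))*(-28*4 + 44) = 48*(-28*4 + 44) = 48*(-112 + 44) = 48*(-68) = -3264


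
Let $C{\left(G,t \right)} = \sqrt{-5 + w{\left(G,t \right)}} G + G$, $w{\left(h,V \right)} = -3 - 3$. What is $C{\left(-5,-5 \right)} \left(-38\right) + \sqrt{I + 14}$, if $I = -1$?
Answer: $190 + \sqrt{13} + 190 i \sqrt{11} \approx 193.61 + 630.16 i$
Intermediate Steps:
$w{\left(h,V \right)} = -6$
$C{\left(G,t \right)} = G + i G \sqrt{11}$ ($C{\left(G,t \right)} = \sqrt{-5 - 6} G + G = \sqrt{-11} G + G = i \sqrt{11} G + G = i G \sqrt{11} + G = G + i G \sqrt{11}$)
$C{\left(-5,-5 \right)} \left(-38\right) + \sqrt{I + 14} = - 5 \left(1 + i \sqrt{11}\right) \left(-38\right) + \sqrt{-1 + 14} = \left(-5 - 5 i \sqrt{11}\right) \left(-38\right) + \sqrt{13} = \left(190 + 190 i \sqrt{11}\right) + \sqrt{13} = 190 + \sqrt{13} + 190 i \sqrt{11}$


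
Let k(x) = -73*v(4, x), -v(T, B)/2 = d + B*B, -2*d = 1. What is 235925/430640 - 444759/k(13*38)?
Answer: 1642856796703/3068670273424 ≈ 0.53536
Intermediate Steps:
d = -½ (d = -½*1 = -½ ≈ -0.50000)
v(T, B) = 1 - 2*B² (v(T, B) = -2*(-½ + B*B) = -2*(-½ + B²) = 1 - 2*B²)
k(x) = -73 + 146*x² (k(x) = -73*(1 - 2*x²) = -73 + 146*x²)
235925/430640 - 444759/k(13*38) = 235925/430640 - 444759/(-73 + 146*(13*38)²) = 235925*(1/430640) - 444759/(-73 + 146*494²) = 47185/86128 - 444759/(-73 + 146*244036) = 47185/86128 - 444759/(-73 + 35629256) = 47185/86128 - 444759/35629183 = 1642856796703/3068670273424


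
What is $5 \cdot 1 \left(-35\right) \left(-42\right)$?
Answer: $7350$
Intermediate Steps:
$5 \cdot 1 \left(-35\right) \left(-42\right) = 5 \left(-35\right) \left(-42\right) = \left(-175\right) \left(-42\right) = 7350$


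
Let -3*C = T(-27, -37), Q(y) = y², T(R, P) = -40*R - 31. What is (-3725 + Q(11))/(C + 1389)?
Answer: -5406/1559 ≈ -3.4676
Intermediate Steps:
T(R, P) = -31 - 40*R
C = -1049/3 (C = -(-31 - 40*(-27))/3 = -(-31 + 1080)/3 = -⅓*1049 = -1049/3 ≈ -349.67)
(-3725 + Q(11))/(C + 1389) = (-3725 + 11²)/(-1049/3 + 1389) = (-3725 + 121)/(3118/3) = -3604*3/3118 = -5406/1559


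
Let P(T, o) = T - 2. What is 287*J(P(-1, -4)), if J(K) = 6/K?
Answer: -574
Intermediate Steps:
P(T, o) = -2 + T
287*J(P(-1, -4)) = 287*(6/(-2 - 1)) = 287*(6/(-3)) = 287*(6*(-⅓)) = 287*(-2) = -574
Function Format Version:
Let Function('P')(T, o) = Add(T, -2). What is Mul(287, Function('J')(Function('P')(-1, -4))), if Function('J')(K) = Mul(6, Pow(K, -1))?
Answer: -574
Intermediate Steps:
Function('P')(T, o) = Add(-2, T)
Mul(287, Function('J')(Function('P')(-1, -4))) = Mul(287, Mul(6, Pow(Add(-2, -1), -1))) = Mul(287, Mul(6, Pow(-3, -1))) = Mul(287, Mul(6, Rational(-1, 3))) = Mul(287, -2) = -574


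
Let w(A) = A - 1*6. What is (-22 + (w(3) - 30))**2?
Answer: 3025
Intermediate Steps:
w(A) = -6 + A (w(A) = A - 6 = -6 + A)
(-22 + (w(3) - 30))**2 = (-22 + ((-6 + 3) - 30))**2 = (-22 + (-3 - 30))**2 = (-22 - 33)**2 = (-55)**2 = 3025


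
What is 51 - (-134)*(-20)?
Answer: -2629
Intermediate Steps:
51 - (-134)*(-20) = 51 - 134*20 = 51 - 2680 = -2629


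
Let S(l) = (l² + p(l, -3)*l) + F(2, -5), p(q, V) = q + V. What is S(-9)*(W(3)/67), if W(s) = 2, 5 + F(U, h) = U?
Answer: 372/67 ≈ 5.5522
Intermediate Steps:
p(q, V) = V + q
F(U, h) = -5 + U
S(l) = -3 + l² + l*(-3 + l) (S(l) = (l² + (-3 + l)*l) + (-5 + 2) = (l² + l*(-3 + l)) - 3 = -3 + l² + l*(-3 + l))
S(-9)*(W(3)/67) = (-3 + (-9)² - 9*(-3 - 9))*(2/67) = (-3 + 81 - 9*(-12))*(2*(1/67)) = (-3 + 81 + 108)*(2/67) = 186*(2/67) = 372/67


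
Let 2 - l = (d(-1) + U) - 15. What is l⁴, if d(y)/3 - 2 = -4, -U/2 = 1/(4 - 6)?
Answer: 234256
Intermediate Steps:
U = 1 (U = -2/(4 - 6) = -2/(-2) = -2*(-½) = 1)
d(y) = -6 (d(y) = 6 + 3*(-4) = 6 - 12 = -6)
l = 22 (l = 2 - ((-6 + 1) - 15) = 2 - (-5 - 15) = 2 - 1*(-20) = 2 + 20 = 22)
l⁴ = 22⁴ = 234256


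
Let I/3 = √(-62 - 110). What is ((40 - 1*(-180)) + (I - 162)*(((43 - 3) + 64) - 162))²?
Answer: 87259984 - 6692736*I*√43 ≈ 8.726e+7 - 4.3887e+7*I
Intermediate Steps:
I = 6*I*√43 (I = 3*√(-62 - 110) = 3*√(-172) = 3*(2*I*√43) = 6*I*√43 ≈ 39.345*I)
((40 - 1*(-180)) + (I - 162)*(((43 - 3) + 64) - 162))² = ((40 - 1*(-180)) + (6*I*√43 - 162)*(((43 - 3) + 64) - 162))² = ((40 + 180) + (-162 + 6*I*√43)*((40 + 64) - 162))² = (220 + (-162 + 6*I*√43)*(104 - 162))² = (220 + (-162 + 6*I*√43)*(-58))² = (220 + (9396 - 348*I*√43))² = (9616 - 348*I*√43)²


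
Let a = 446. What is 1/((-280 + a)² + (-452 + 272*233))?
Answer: 1/90480 ≈ 1.1052e-5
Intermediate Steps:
1/((-280 + a)² + (-452 + 272*233)) = 1/((-280 + 446)² + (-452 + 272*233)) = 1/(166² + (-452 + 63376)) = 1/(27556 + 62924) = 1/90480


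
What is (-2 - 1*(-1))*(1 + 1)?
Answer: -2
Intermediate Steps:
(-2 - 1*(-1))*(1 + 1) = (-2 + 1)*2 = -1*2 = -2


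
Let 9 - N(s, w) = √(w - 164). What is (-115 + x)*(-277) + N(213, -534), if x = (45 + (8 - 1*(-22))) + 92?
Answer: -14395 - I*√698 ≈ -14395.0 - 26.42*I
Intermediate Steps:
x = 167 (x = (45 + (8 + 22)) + 92 = (45 + 30) + 92 = 75 + 92 = 167)
N(s, w) = 9 - √(-164 + w) (N(s, w) = 9 - √(w - 164) = 9 - √(-164 + w))
(-115 + x)*(-277) + N(213, -534) = (-115 + 167)*(-277) + (9 - √(-164 - 534)) = 52*(-277) + (9 - √(-698)) = -14404 + (9 - I*√698) = -14395 - I*√698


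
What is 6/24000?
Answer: 1/4000 ≈ 0.00025000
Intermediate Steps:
6/24000 = (1/24000)*6 = 1/4000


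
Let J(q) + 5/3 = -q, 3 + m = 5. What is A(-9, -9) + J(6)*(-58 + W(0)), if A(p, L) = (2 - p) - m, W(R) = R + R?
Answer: 1361/3 ≈ 453.67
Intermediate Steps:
m = 2 (m = -3 + 5 = 2)
J(q) = -5/3 - q
W(R) = 2*R
A(p, L) = -p (A(p, L) = (2 - p) - 1*2 = (2 - p) - 2 = -p)
A(-9, -9) + J(6)*(-58 + W(0)) = -1*(-9) + (-5/3 - 1*6)*(-58 + 2*0) = 9 + (-5/3 - 6)*(-58 + 0) = 9 - 23/3*(-58) = 9 + 1334/3 = 1361/3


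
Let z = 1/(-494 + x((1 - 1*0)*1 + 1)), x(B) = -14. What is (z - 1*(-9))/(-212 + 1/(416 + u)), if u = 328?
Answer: -850206/20031329 ≈ -0.042444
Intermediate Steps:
z = -1/508 (z = 1/(-494 - 14) = 1/(-508) = -1/508 ≈ -0.0019685)
(z - 1*(-9))/(-212 + 1/(416 + u)) = (-1/508 - 1*(-9))/(-212 + 1/(416 + 328)) = (-1/508 + 9)/(-212 + 1/744) = 4571/(508*(-212 + 1/744)) = 4571/(508*(-157727/744)) = (4571/508)*(-744/157727) = -850206/20031329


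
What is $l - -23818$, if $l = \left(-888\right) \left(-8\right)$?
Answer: $30922$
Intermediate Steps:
$l = 7104$
$l - -23818 = 7104 - -23818 = 7104 + 23818 = 30922$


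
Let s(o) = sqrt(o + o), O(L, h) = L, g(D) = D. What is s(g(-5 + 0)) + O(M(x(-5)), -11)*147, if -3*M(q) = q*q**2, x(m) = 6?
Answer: -10584 + I*sqrt(10) ≈ -10584.0 + 3.1623*I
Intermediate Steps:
M(q) = -q**3/3 (M(q) = -q*q**2/3 = -q**3/3)
s(o) = sqrt(2)*sqrt(o) (s(o) = sqrt(2*o) = sqrt(2)*sqrt(o))
s(g(-5 + 0)) + O(M(x(-5)), -11)*147 = sqrt(2)*sqrt(-5 + 0) - 1/3*6**3*147 = sqrt(2)*sqrt(-5) - 1/3*216*147 = sqrt(2)*(I*sqrt(5)) - 72*147 = I*sqrt(10) - 10584 = -10584 + I*sqrt(10)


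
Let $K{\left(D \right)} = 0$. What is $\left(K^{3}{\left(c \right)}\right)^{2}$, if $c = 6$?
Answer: $0$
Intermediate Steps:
$\left(K^{3}{\left(c \right)}\right)^{2} = \left(0^{3}\right)^{2} = 0^{2} = 0$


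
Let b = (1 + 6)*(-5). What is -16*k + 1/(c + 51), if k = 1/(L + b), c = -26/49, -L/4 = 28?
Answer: 46771/363531 ≈ 0.12866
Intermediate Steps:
L = -112 (L = -4*28 = -112)
b = -35 (b = 7*(-5) = -35)
c = -26/49 (c = -26*1/49 = -26/49 ≈ -0.53061)
k = -1/147 (k = 1/(-112 - 35) = 1/(-147) = -1/147 ≈ -0.0068027)
-16*k + 1/(c + 51) = -16*(-1/147) + 1/(-26/49 + 51) = 16/147 + 1/(2473/49) = 16/147 + 49/2473 = 46771/363531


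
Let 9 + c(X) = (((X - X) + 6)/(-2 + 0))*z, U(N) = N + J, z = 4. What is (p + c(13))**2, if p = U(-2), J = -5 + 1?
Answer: 729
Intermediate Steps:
J = -4
U(N) = -4 + N (U(N) = N - 4 = -4 + N)
p = -6 (p = -4 - 2 = -6)
c(X) = -21 (c(X) = -9 + (((X - X) + 6)/(-2 + 0))*4 = -9 + ((0 + 6)/(-2))*4 = -9 + (6*(-1/2))*4 = -9 - 3*4 = -9 - 12 = -21)
(p + c(13))**2 = (-6 - 21)**2 = (-27)**2 = 729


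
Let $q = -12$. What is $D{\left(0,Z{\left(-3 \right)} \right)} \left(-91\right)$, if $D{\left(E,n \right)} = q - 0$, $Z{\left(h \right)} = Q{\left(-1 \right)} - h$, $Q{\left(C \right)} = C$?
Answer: $1092$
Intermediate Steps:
$Z{\left(h \right)} = -1 - h$
$D{\left(E,n \right)} = -12$ ($D{\left(E,n \right)} = -12 - 0 = -12 + 0 = -12$)
$D{\left(0,Z{\left(-3 \right)} \right)} \left(-91\right) = \left(-12\right) \left(-91\right) = 1092$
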